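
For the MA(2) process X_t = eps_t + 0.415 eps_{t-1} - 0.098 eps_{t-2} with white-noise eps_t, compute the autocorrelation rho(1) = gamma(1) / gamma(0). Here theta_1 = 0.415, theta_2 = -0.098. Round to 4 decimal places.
\rho(1) = 0.3167

For an MA(q) process with theta_0 = 1, the autocovariance is
  gamma(k) = sigma^2 * sum_{i=0..q-k} theta_i * theta_{i+k},
and rho(k) = gamma(k) / gamma(0). Sigma^2 cancels.
  numerator   = (1)*(0.415) + (0.415)*(-0.098) = 0.37433.
  denominator = (1)^2 + (0.415)^2 + (-0.098)^2 = 1.181829.
  rho(1) = 0.37433 / 1.181829 = 0.3167.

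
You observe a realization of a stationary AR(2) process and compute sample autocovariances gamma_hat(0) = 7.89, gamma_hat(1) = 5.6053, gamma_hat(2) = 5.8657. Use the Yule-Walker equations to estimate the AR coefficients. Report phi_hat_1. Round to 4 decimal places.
\hat\phi_{1} = 0.3680

The Yule-Walker equations for an AR(p) process read, in matrix form,
  Gamma_p phi = r_p,   with   (Gamma_p)_{ij} = gamma(|i - j|),
                       (r_p)_i = gamma(i),   i,j = 1..p.
Substitute the sample gammas (Toeplitz matrix and right-hand side of size 2):
  Gamma_p = [[7.89, 5.6053], [5.6053, 7.89]]
  r_p     = [5.6053, 5.8657]
Written out:
  7.89 phi_1 + 5.6053 phi_2 = 5.6053
  5.6053 phi_1 + 7.89 phi_2 = 5.8657
Solve by Cramer's rule:
  det = gamma(0)^2 - gamma(1)^2 = (7.89)^2 - (5.6053)^2 = 62.2521 - 31.41938809 = 30.83271191
  phi_hat_1 = [gamma(1) gamma(0) - gamma(1) gamma(2)] / det = [(5.6053)(7.89) - (5.6053)(5.8657)] / 30.83271191 = 11.34680879 / 30.83271191 = 0.368
  phi_hat_2 = [gamma(0) gamma(2) - gamma(1)^2] / det = [(7.89)(5.8657) - (5.6053)^2] / 30.83271191 = 14.86098491 / 30.83271191 = 0.482
So phi_hat = [0.3680, 0.4820].
Therefore phi_hat_1 = 0.3680.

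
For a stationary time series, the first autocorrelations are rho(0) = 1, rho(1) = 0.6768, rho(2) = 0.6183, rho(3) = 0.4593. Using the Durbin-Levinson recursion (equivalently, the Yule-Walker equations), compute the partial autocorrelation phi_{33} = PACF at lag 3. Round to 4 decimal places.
\phi_{33} = -0.0719

The PACF at lag k is phi_{kk}, the last component of the solution
to the Yule-Walker system G_k phi = r_k where
  (G_k)_{ij} = rho(|i - j|), (r_k)_i = rho(i), i,j = 1..k.
Equivalently, Durbin-Levinson gives phi_{kk} iteratively:
  phi_{11} = rho(1)
  phi_{kk} = [rho(k) - sum_{j=1..k-1} phi_{k-1,j} rho(k-j)]
            / [1 - sum_{j=1..k-1} phi_{k-1,j} rho(j)],
  phi_{k,j} = phi_{k-1,j} - phi_{kk} phi_{k-1,k-j},  j = 1..k-1.
Step k = 1:
  phi_11 = rho(1) = 0.6768.
Step k = 2:
  phi_22 = [rho(2) - phi_11 rho(1)] / [1 - phi_11 rho(1)] = [0.6183 - (0.6768)(0.6768)] / [1 - (0.6768)(0.6768)]
         = 0.16024176 / 0.54194176 = 0.295681.
  Update: phi_21 = phi_11 - phi_22 phi_11 = 0.6768 - (0.295681)(0.6768) = 0.476683.
Step k = 3:
  phi_33 = [rho(3) - phi_21 rho(2) - phi_22 rho(1)] / [1 - phi_21 rho(1) - phi_22 rho(2)]
    numerator   = 0.4593 - (0.476683)(0.6183) - (0.295681)(0.6768) = -0.03555
    denominator = 1 - (0.476683)(0.6768) - (0.295681)(0.6183) = 0.49456135
  phi_33 = -0.03555 / 0.49456135 = -0.0719.
Therefore phi_{33} = -0.0719.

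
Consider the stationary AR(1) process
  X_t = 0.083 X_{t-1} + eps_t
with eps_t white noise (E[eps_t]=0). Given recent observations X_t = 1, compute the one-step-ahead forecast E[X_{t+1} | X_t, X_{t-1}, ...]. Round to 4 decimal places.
E[X_{t+1} \mid \mathcal F_t] = 0.0830

For an AR(p) model X_t = c + sum_i phi_i X_{t-i} + eps_t, the
one-step-ahead conditional mean is
  E[X_{t+1} | X_t, ...] = c + sum_i phi_i X_{t+1-i}.
Substitute known values:
  E[X_{t+1} | ...] = (0.083) * (1)
                   = 0.0830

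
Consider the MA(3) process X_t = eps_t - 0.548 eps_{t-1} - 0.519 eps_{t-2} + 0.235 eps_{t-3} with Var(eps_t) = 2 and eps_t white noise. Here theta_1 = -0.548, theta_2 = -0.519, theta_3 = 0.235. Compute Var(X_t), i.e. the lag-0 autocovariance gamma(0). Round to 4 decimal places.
\gamma(0) = 3.2498

For an MA(q) process X_t = eps_t + sum_i theta_i eps_{t-i} with
Var(eps_t) = sigma^2, the variance is
  gamma(0) = sigma^2 * (1 + sum_i theta_i^2).
  sum_i theta_i^2 = (-0.548)^2 + (-0.519)^2 + (0.235)^2 = 0.300304 + 0.269361 + 0.055225 = 0.62489.
  gamma(0) = 2 * (1 + 0.62489) = 2 * 1.62489 = 3.24978, which rounds to 3.2498.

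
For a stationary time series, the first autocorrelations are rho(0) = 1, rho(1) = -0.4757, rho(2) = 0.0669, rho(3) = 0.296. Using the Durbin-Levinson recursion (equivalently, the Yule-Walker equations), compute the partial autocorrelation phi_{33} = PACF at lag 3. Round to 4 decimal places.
\phi_{33} = 0.3191

The PACF at lag k is phi_{kk}, the last component of the solution
to the Yule-Walker system G_k phi = r_k where
  (G_k)_{ij} = rho(|i - j|), (r_k)_i = rho(i), i,j = 1..k.
Equivalently, Durbin-Levinson gives phi_{kk} iteratively:
  phi_{11} = rho(1)
  phi_{kk} = [rho(k) - sum_{j=1..k-1} phi_{k-1,j} rho(k-j)]
            / [1 - sum_{j=1..k-1} phi_{k-1,j} rho(j)],
  phi_{k,j} = phi_{k-1,j} - phi_{kk} phi_{k-1,k-j},  j = 1..k-1.
Step k = 1:
  phi_11 = rho(1) = -0.4757.
Step k = 2:
  phi_22 = [rho(2) - phi_11 rho(1)] / [1 - phi_11 rho(1)] = [0.0669 - (-0.4757)(-0.4757)] / [1 - (-0.4757)(-0.4757)]
         = -0.15939049 / 0.77370951 = -0.206008.
  Update: phi_21 = phi_11 - phi_22 phi_11 = -0.4757 - (-0.206008)(-0.4757) = -0.573698.
Step k = 3:
  phi_33 = [rho(3) - phi_21 rho(2) - phi_22 rho(1)] / [1 - phi_21 rho(1) - phi_22 rho(2)]
    numerator   = 0.296 - (-0.573698)(0.0669) - (-0.206008)(-0.4757) = 0.23638231
    denominator = 1 - (-0.573698)(-0.4757) - (-0.206008)(0.0669) = 0.74087376
  phi_33 = 0.23638231 / 0.74087376 = 0.3191.
Therefore phi_{33} = 0.3191.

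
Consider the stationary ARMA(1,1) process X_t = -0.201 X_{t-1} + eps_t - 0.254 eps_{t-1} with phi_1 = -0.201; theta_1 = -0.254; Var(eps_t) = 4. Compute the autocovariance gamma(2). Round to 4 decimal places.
\gamma(2) = 0.4007

Multiply the model equation by X_{t-k} and take expectations. With theta_0 = psi_0 = 1 and psi_j the MA(infinity) weights, this gives
  gamma(k) - sum_i phi_i gamma(k-i) = c_k,
  c_k = sigma^2 * sum_{j=k..q} theta_j psi_{j-k}   (c_k = 0 for k > q),
using gamma(-m) = gamma(m).
psi-weights needed (psi_j = theta_j + sum_i phi_i psi_{j-i}):
  psi_1 = theta_1 + phi_1 = -0.254 + (-0.201) = -0.455
Right-hand sides:
  c_0 = sigma^2 (1 + theta_1 psi_1) = 4 * (1 + (-0.254)(-0.455)) = 4 * 1.11557 = 4.46228
  c_1 = sigma^2 theta_1 = 4 * (-0.254) = -1.016
  c_2 = 0
Equations for k = 0 and k = 1 (AR order 1):
  gamma(0) = phi_1 gamma(1) + c_0
  gamma(1) = phi_1 gamma(0) + c_1
Substituting the second into the first: gamma(0) (1 - phi_1^2) = c_0 + phi_1 c_1, so
  gamma(0) = (c_0 + phi_1 c_1) / (1 - phi_1^2) = (4.46228 + (-0.201)(-1.016)) / (1 - (-0.201)^2) = 4.666496 / 0.959599 = 4.862965.
  gamma(1) = phi_1 gamma(0) + c_1 = (-0.201)(4.862965) + (-1.016) = -1.993456.
For k = 2 (> q): gamma(2) = phi_1 gamma(1) = (-0.201)(-1.993456) = 0.400685.
Therefore gamma(2) = 0.4007 (to 4 decimal places).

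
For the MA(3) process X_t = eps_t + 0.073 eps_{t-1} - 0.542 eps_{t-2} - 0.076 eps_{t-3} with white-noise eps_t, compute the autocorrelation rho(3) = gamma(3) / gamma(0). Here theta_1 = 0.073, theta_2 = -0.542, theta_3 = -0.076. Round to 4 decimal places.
\rho(3) = -0.0582

For an MA(q) process with theta_0 = 1, the autocovariance is
  gamma(k) = sigma^2 * sum_{i=0..q-k} theta_i * theta_{i+k},
and rho(k) = gamma(k) / gamma(0). Sigma^2 cancels.
  numerator   = (1)*(-0.076) = -0.076.
  denominator = (1)^2 + (0.073)^2 + (-0.542)^2 + (-0.076)^2 = 1.304869.
  rho(3) = -0.076 / 1.304869 = -0.0582.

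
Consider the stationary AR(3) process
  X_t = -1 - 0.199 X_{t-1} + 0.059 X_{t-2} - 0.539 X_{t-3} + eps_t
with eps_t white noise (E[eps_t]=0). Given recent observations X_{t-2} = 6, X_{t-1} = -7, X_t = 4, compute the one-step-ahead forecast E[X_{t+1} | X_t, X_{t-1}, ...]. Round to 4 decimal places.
E[X_{t+1} \mid \mathcal F_t] = -5.4430

For an AR(p) model X_t = c + sum_i phi_i X_{t-i} + eps_t, the
one-step-ahead conditional mean is
  E[X_{t+1} | X_t, ...] = c + sum_i phi_i X_{t+1-i}.
Substitute known values:
  E[X_{t+1} | ...] = -1 + (-0.199) * (4) + (0.059) * (-7) + (-0.539) * (6)
                   = -5.4430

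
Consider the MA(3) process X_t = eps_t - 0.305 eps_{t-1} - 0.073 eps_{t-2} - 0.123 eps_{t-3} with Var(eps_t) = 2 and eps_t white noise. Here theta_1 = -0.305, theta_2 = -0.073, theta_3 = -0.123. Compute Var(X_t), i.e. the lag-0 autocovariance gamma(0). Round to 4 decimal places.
\gamma(0) = 2.2270

For an MA(q) process X_t = eps_t + sum_i theta_i eps_{t-i} with
Var(eps_t) = sigma^2, the variance is
  gamma(0) = sigma^2 * (1 + sum_i theta_i^2).
  sum_i theta_i^2 = (-0.305)^2 + (-0.073)^2 + (-0.123)^2 = 0.093025 + 0.005329 + 0.015129 = 0.113483.
  gamma(0) = 2 * (1 + 0.113483) = 2 * 1.113483 = 2.226966, which rounds to 2.2270.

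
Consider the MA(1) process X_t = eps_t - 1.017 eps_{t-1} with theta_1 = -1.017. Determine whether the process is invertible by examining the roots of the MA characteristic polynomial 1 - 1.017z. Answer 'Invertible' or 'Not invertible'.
\text{Not invertible}

The MA(q) characteristic polynomial is P(z) = 1 - 1.017z.
Invertibility requires all roots to lie outside the unit circle, i.e. |z| > 1 for every root.
This is linear in z: 1 + (-1.017) z = 0  =>  z = -1/(-1.017) = 0.983284,  |z| = 0.983284.
Moduli of all roots: 0.9833.
All moduli strictly greater than 1? No.
Verdict: Not invertible.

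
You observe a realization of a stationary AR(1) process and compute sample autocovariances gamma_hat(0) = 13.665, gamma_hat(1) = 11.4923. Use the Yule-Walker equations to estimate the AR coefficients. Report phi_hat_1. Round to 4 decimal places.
\hat\phi_{1} = 0.8410

The Yule-Walker equations for an AR(p) process read, in matrix form,
  Gamma_p phi = r_p,   with   (Gamma_p)_{ij} = gamma(|i - j|),
                       (r_p)_i = gamma(i),   i,j = 1..p.
Substitute the sample gammas (Toeplitz matrix and right-hand side of size 1):
  Gamma_p = [[13.665]]
  r_p     = [11.4923]
With p = 1 this is the single equation gamma(0) phi_1 = gamma(1):
  phi_hat_1 = gamma(1) / gamma(0) = 11.4923 / 13.665 = 0.8410.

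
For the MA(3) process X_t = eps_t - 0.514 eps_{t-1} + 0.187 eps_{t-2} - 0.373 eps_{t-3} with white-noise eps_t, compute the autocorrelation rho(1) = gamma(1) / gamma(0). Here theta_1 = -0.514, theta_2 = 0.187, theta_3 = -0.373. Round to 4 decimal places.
\rho(1) = -0.4727

For an MA(q) process with theta_0 = 1, the autocovariance is
  gamma(k) = sigma^2 * sum_{i=0..q-k} theta_i * theta_{i+k},
and rho(k) = gamma(k) / gamma(0). Sigma^2 cancels.
  numerator   = (1)*(-0.514) + (-0.514)*(0.187) + (0.187)*(-0.373) = -0.679869.
  denominator = (1)^2 + (-0.514)^2 + (0.187)^2 + (-0.373)^2 = 1.438294.
  rho(1) = -0.679869 / 1.438294 = -0.4727.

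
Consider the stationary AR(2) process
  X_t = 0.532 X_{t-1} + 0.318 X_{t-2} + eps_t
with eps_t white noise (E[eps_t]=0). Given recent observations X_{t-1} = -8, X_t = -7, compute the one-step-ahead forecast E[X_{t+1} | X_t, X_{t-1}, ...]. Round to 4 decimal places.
E[X_{t+1} \mid \mathcal F_t] = -6.2680

For an AR(p) model X_t = c + sum_i phi_i X_{t-i} + eps_t, the
one-step-ahead conditional mean is
  E[X_{t+1} | X_t, ...] = c + sum_i phi_i X_{t+1-i}.
Substitute known values:
  E[X_{t+1} | ...] = (0.532) * (-7) + (0.318) * (-8)
                   = -6.2680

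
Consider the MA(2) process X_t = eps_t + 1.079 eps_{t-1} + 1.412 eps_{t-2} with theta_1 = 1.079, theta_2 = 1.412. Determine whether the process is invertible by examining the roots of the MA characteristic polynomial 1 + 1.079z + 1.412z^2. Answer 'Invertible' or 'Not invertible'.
\text{Not invertible}

The MA(q) characteristic polynomial is P(z) = 1 + 1.079z + 1.412z^2.
Invertibility requires all roots to lie outside the unit circle, i.e. |z| > 1 for every root.
Set 1 + (1.079) z + (1.412) z^2 = 0, i.e. a z^2 + b z + c = 0 with a = 1.412, b = 1.079, c = 1.
Discriminant D = b^2 - 4ac = (1.079)^2 - 4*(1.412)*1 = 1.164241 - (5.648) = -4.483759.
D < 0, so the roots are the complex-conjugate pair z = (-b +/- i sqrt(-D)) / (2a) = -0.3821 +/- 0.7498i.
For a conjugate pair |z|^2 = z * conj(z) = (product of roots) = c/a = 1/(1.412) = 0.708215, so |z| = sqrt(0.708215) = 0.8416 for both roots.
Moduli of all roots: 0.8416, 0.8416.
All moduli strictly greater than 1? No.
Verdict: Not invertible.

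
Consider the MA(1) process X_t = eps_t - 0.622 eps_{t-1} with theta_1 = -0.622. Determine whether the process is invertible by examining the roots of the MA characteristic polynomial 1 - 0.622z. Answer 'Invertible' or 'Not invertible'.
\text{Invertible}

The MA(q) characteristic polynomial is P(z) = 1 - 0.622z.
Invertibility requires all roots to lie outside the unit circle, i.e. |z| > 1 for every root.
This is linear in z: 1 + (-0.622) z = 0  =>  z = -1/(-0.622) = 1.607717,  |z| = 1.607717.
Moduli of all roots: 1.6077.
All moduli strictly greater than 1? Yes.
Verdict: Invertible.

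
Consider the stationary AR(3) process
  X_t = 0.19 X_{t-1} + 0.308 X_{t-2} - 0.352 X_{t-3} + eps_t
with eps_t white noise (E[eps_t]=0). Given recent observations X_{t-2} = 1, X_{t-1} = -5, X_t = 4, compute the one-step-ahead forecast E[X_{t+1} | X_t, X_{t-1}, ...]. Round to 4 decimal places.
E[X_{t+1} \mid \mathcal F_t] = -1.1320

For an AR(p) model X_t = c + sum_i phi_i X_{t-i} + eps_t, the
one-step-ahead conditional mean is
  E[X_{t+1} | X_t, ...] = c + sum_i phi_i X_{t+1-i}.
Substitute known values:
  E[X_{t+1} | ...] = (0.19) * (4) + (0.308) * (-5) + (-0.352) * (1)
                   = -1.1320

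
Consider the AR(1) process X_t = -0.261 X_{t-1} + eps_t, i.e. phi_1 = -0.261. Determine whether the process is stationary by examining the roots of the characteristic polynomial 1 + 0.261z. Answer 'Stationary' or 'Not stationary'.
\text{Stationary}

The AR(p) characteristic polynomial is P(z) = 1 + 0.261z.
Stationarity requires all roots to lie outside the unit circle, i.e. |z| > 1 for every root.
This is linear in z: 1 + (0.261) z = 0  =>  z = -1/(0.261) = -3.831418,  |z| = 3.831418.
Moduli of all roots: 3.8314.
All moduli strictly greater than 1? Yes.
Verdict: Stationary.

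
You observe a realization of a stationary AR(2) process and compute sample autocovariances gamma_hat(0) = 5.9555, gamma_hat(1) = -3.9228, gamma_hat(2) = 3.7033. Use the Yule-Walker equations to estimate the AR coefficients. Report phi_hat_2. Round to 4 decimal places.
\hat\phi_{2} = 0.3320

The Yule-Walker equations for an AR(p) process read, in matrix form,
  Gamma_p phi = r_p,   with   (Gamma_p)_{ij} = gamma(|i - j|),
                       (r_p)_i = gamma(i),   i,j = 1..p.
Substitute the sample gammas (Toeplitz matrix and right-hand side of size 2):
  Gamma_p = [[5.9555, -3.9228], [-3.9228, 5.9555]]
  r_p     = [-3.9228, 3.7033]
Written out:
  5.9555 phi_1 - 3.9228 phi_2 = -3.9228
  -3.9228 phi_1 + 5.9555 phi_2 = 3.7033
Solve by Cramer's rule:
  det = gamma(0)^2 - gamma(1)^2 = (5.9555)^2 - (-3.9228)^2 = 35.46798025 - 15.38835984 = 20.07962041
  phi_hat_1 = [gamma(1) gamma(0) - gamma(1) gamma(2)] / det = [(-3.9228)(5.9555) - (-3.9228)(3.7033)] / 20.07962041 = -8.83493016 / 20.07962041 = -0.44
  phi_hat_2 = [gamma(0) gamma(2) - gamma(1)^2] / det = [(5.9555)(3.7033) - (-3.9228)^2] / 20.07962041 = 6.66664331 / 20.07962041 = 0.332
So phi_hat = [-0.4400, 0.3320].
Therefore phi_hat_2 = 0.3320.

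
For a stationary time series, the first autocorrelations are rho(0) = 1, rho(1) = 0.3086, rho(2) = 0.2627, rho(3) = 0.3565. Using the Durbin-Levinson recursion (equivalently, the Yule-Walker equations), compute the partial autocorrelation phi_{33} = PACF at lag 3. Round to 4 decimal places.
\phi_{33} = 0.2670

The PACF at lag k is phi_{kk}, the last component of the solution
to the Yule-Walker system G_k phi = r_k where
  (G_k)_{ij} = rho(|i - j|), (r_k)_i = rho(i), i,j = 1..k.
Equivalently, Durbin-Levinson gives phi_{kk} iteratively:
  phi_{11} = rho(1)
  phi_{kk} = [rho(k) - sum_{j=1..k-1} phi_{k-1,j} rho(k-j)]
            / [1 - sum_{j=1..k-1} phi_{k-1,j} rho(j)],
  phi_{k,j} = phi_{k-1,j} - phi_{kk} phi_{k-1,k-j},  j = 1..k-1.
Step k = 1:
  phi_11 = rho(1) = 0.3086.
Step k = 2:
  phi_22 = [rho(2) - phi_11 rho(1)] / [1 - phi_11 rho(1)] = [0.2627 - (0.3086)(0.3086)] / [1 - (0.3086)(0.3086)]
         = 0.16746604 / 0.90476604 = 0.185093.
  Update: phi_21 = phi_11 - phi_22 phi_11 = 0.3086 - (0.185093)(0.3086) = 0.25148.
Step k = 3:
  phi_33 = [rho(3) - phi_21 rho(2) - phi_22 rho(1)] / [1 - phi_21 rho(1) - phi_22 rho(2)]
    numerator   = 0.3565 - (0.25148)(0.2627) - (0.185093)(0.3086) = 0.23331638
    denominator = 1 - (0.25148)(0.3086) - (0.185093)(0.2627) = 0.87376922
  phi_33 = 0.23331638 / 0.87376922 = 0.267.
Therefore phi_{33} = 0.2670.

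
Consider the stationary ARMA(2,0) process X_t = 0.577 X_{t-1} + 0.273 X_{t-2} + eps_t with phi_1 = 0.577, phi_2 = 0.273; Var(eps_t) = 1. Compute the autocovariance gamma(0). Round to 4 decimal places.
\gamma(0) = 2.9197

Multiply the model equation by X_{t-k} and take expectations. With theta_0 = psi_0 = 1 and psi_j the MA(infinity) weights, this gives
  gamma(k) - sum_i phi_i gamma(k-i) = c_k,
  c_k = sigma^2 * sum_{j=k..q} theta_j psi_{j-k}   (c_k = 0 for k > q),
using gamma(-m) = gamma(m).
Pure AR (q = 0): c_0 = sigma^2 = 1, c_k = 0 for k >= 1.
Equations for k = 0, 1, 2 (AR order 2, c_2 = 0):
  (E0) gamma(0) = phi_1 gamma(1) + phi_2 gamma(2) + c_0
  (E1) gamma(1) = phi_1 gamma(0) + phi_2 gamma(1) + c_1
  (E2) gamma(2) = phi_1 gamma(1) + phi_2 gamma(0)
From (E1): gamma(1) = A gamma(0) + B with
  A = phi_1 / (1 - phi_2) = 0.577 / 0.727 = 0.793673,   B = c_1 / (1 - phi_2) = 0 / 0.727 = 0.
Insert (E2) into (E0): gamma(0) (1 - phi_2^2) = phi_1 (1 + phi_2) gamma(1) + c_0.
  phi_1 (1 + phi_2) = (0.577)(1.273) = 0.734521,   1 - phi_2^2 = 0.925471.
Replace gamma(1) by A gamma(0) + B and collect gamma(0):
  gamma(0) [0.925471 - (0.734521)(0.793673)] = c_0 = 1
  gamma(0) * 0.342502 = 1
  gamma(0) = 1 / 0.342502 = 2.919693.
Therefore gamma(0) = 2.9197 (to 4 decimal places).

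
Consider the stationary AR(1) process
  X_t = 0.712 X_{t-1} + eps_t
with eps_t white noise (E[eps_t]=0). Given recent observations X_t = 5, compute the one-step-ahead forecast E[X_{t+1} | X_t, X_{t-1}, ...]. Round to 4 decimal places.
E[X_{t+1} \mid \mathcal F_t] = 3.5600

For an AR(p) model X_t = c + sum_i phi_i X_{t-i} + eps_t, the
one-step-ahead conditional mean is
  E[X_{t+1} | X_t, ...] = c + sum_i phi_i X_{t+1-i}.
Substitute known values:
  E[X_{t+1} | ...] = (0.712) * (5)
                   = 3.5600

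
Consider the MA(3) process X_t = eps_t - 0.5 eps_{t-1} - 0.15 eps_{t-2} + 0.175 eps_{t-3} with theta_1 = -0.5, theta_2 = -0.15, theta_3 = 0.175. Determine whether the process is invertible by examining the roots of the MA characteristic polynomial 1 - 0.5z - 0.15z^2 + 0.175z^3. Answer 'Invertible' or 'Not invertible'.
\text{Invertible}

The MA(q) characteristic polynomial is P(z) = 1 - 0.5z - 0.15z^2 + 0.175z^3.
Invertibility requires all roots to lie outside the unit circle, i.e. |z| > 1 for every root.
Degree 3: look for a simple real root z0 first, then factor out (1 - z/z0) and solve the remaining quadratic.
Testing z0 = -2: P(-2) = 1 + (-0.5)(-2) + (-0.15)(-2)^2 + (0.175)(-2)^3
  = 1 + (1) + (-0.6) + (-1.4) = 0.  So z_0 = -2 is a root, |z_0| = 2.
Divide out the factor (1 + 0.5 z) = (1 - z/z0) (since 1/z0 = -0.5):
  P(z) = (1 + 0.5 z)(1 + (-1) z + (0.35) z^2)
  [check: z-coef -1 - (-0.5) = -0.5; z^2-coef 0.35 - (-0.5)(-1) = -0.15; z^3-coef -(-0.5)(0.35) = 0.175.]
Remaining roots from the quadratic factor 1 + (-1) z + (0.35) z^2:
  Set 1 + (-1) z + (0.35) z^2 = 0, i.e. a z^2 + b z + c = 0 with a = 0.35, b = -1, c = 1.
  Discriminant D = b^2 - 4ac = (-1)^2 - 4*(0.35)*1 = 1 - (1.4) = -0.4.
  D < 0, so the roots are the complex-conjugate pair z = (-b +/- i sqrt(-D)) / (2a) = 1.4286 +/- 0.9035i.
  For a conjugate pair |z|^2 = z * conj(z) = (product of roots) = c/a = 1/(0.35) = 2.857143, so |z| = sqrt(2.857143) = 1.6903 for both roots.
Moduli of all roots: 2.0000, 1.6903, 1.6903.
All moduli strictly greater than 1? Yes.
Verdict: Invertible.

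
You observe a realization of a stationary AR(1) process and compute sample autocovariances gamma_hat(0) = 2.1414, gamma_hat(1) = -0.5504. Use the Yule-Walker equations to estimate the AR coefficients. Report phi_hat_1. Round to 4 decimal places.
\hat\phi_{1} = -0.2570

The Yule-Walker equations for an AR(p) process read, in matrix form,
  Gamma_p phi = r_p,   with   (Gamma_p)_{ij} = gamma(|i - j|),
                       (r_p)_i = gamma(i),   i,j = 1..p.
Substitute the sample gammas (Toeplitz matrix and right-hand side of size 1):
  Gamma_p = [[2.1414]]
  r_p     = [-0.5504]
With p = 1 this is the single equation gamma(0) phi_1 = gamma(1):
  phi_hat_1 = gamma(1) / gamma(0) = -0.5504 / 2.1414 = -0.2570.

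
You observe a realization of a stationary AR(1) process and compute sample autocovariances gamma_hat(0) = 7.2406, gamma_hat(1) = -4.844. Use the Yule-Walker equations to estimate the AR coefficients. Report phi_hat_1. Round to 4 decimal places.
\hat\phi_{1} = -0.6690

The Yule-Walker equations for an AR(p) process read, in matrix form,
  Gamma_p phi = r_p,   with   (Gamma_p)_{ij} = gamma(|i - j|),
                       (r_p)_i = gamma(i),   i,j = 1..p.
Substitute the sample gammas (Toeplitz matrix and right-hand side of size 1):
  Gamma_p = [[7.2406]]
  r_p     = [-4.844]
With p = 1 this is the single equation gamma(0) phi_1 = gamma(1):
  phi_hat_1 = gamma(1) / gamma(0) = -4.844 / 7.2406 = -0.6690.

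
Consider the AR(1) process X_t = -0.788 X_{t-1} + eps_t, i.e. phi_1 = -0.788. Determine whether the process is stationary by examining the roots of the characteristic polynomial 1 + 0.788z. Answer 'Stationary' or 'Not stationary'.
\text{Stationary}

The AR(p) characteristic polynomial is P(z) = 1 + 0.788z.
Stationarity requires all roots to lie outside the unit circle, i.e. |z| > 1 for every root.
This is linear in z: 1 + (0.788) z = 0  =>  z = -1/(0.788) = -1.269036,  |z| = 1.269036.
Moduli of all roots: 1.2690.
All moduli strictly greater than 1? Yes.
Verdict: Stationary.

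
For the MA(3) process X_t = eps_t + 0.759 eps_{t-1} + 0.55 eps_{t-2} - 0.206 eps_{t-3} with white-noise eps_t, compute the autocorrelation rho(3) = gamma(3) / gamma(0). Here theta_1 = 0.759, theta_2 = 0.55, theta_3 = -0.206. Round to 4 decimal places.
\rho(3) = -0.1072

For an MA(q) process with theta_0 = 1, the autocovariance is
  gamma(k) = sigma^2 * sum_{i=0..q-k} theta_i * theta_{i+k},
and rho(k) = gamma(k) / gamma(0). Sigma^2 cancels.
  numerator   = (1)*(-0.206) = -0.206.
  denominator = (1)^2 + (0.759)^2 + (0.55)^2 + (-0.206)^2 = 1.921017.
  rho(3) = -0.206 / 1.921017 = -0.1072.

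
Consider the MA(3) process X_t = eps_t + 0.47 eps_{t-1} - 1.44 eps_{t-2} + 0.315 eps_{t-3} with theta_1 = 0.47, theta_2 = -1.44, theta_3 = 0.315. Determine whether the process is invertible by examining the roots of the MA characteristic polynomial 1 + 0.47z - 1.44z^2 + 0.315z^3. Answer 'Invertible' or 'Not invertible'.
\text{Not invertible}

The MA(q) characteristic polynomial is P(z) = 1 + 0.47z - 1.44z^2 + 0.315z^3.
Invertibility requires all roots to lie outside the unit circle, i.e. |z| > 1 for every root.
Degree 3: look for a simple real root z0 first, then factor out (1 - z/z0) and solve the remaining quadratic.
Testing z0 = 4: P(4) = 1 + (0.47)(4) + (-1.44)(4)^2 + (0.315)(4)^3
  = 1 + (1.88) + (-23.04) + (20.16) = 0.  So z_0 = 4 is a root, |z_0| = 4.
Divide out the factor (1 - 0.25 z) = (1 - z/z0) (since 1/z0 = 0.25):
  P(z) = (1 - 0.25 z)(1 + (0.72) z + (-1.26) z^2)
  [check: z-coef 0.72 - (0.25) = 0.47; z^2-coef -1.26 - (0.25)(0.72) = -1.44; z^3-coef -(0.25)(-1.26) = 0.315.]
Remaining roots from the quadratic factor 1 + (0.72) z + (-1.26) z^2:
  Set 1 + (0.72) z + (-1.26) z^2 = 0, i.e. a z^2 + b z + c = 0 with a = -1.26, b = 0.72, c = 1.
  Discriminant D = b^2 - 4ac = (0.72)^2 - 4*(-1.26)*1 = 0.5184 - (-5.04) = 5.5584.
  D >= 0, so the roots are real: z = (-b +/- sqrt(D)) / (2a) = (-0.72 +/- 2.357626) / (-2.52).
    z_1 = (-0.72 + 2.357626) / (-2.52) = -0.6499,   |z_1| = 0.6499.
    z_2 = (-0.72 - 2.357626) / (-2.52) = 1.2213,   |z_2| = 1.2213.
Moduli of all roots: 4.0000, 0.6499, 1.2213.
All moduli strictly greater than 1? No.
Verdict: Not invertible.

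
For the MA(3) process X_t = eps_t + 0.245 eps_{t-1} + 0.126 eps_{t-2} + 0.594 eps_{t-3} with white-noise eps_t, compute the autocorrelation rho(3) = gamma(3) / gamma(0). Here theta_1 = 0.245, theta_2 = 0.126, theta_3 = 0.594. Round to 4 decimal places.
\rho(3) = 0.4158

For an MA(q) process with theta_0 = 1, the autocovariance is
  gamma(k) = sigma^2 * sum_{i=0..q-k} theta_i * theta_{i+k},
and rho(k) = gamma(k) / gamma(0). Sigma^2 cancels.
  numerator   = (1)*(0.594) = 0.594.
  denominator = (1)^2 + (0.245)^2 + (0.126)^2 + (0.594)^2 = 1.428737.
  rho(3) = 0.594 / 1.428737 = 0.4158.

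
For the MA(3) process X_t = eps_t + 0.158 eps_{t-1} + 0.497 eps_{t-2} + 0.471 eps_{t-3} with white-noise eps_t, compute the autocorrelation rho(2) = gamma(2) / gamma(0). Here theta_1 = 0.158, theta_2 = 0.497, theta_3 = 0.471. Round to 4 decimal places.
\rho(2) = 0.3825

For an MA(q) process with theta_0 = 1, the autocovariance is
  gamma(k) = sigma^2 * sum_{i=0..q-k} theta_i * theta_{i+k},
and rho(k) = gamma(k) / gamma(0). Sigma^2 cancels.
  numerator   = (1)*(0.497) + (0.158)*(0.471) = 0.571418.
  denominator = (1)^2 + (0.158)^2 + (0.497)^2 + (0.471)^2 = 1.493814.
  rho(2) = 0.571418 / 1.493814 = 0.3825.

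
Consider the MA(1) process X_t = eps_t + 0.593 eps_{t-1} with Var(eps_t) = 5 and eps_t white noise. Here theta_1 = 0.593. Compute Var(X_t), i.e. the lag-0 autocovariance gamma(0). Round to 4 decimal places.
\gamma(0) = 6.7582

For an MA(q) process X_t = eps_t + sum_i theta_i eps_{t-i} with
Var(eps_t) = sigma^2, the variance is
  gamma(0) = sigma^2 * (1 + sum_i theta_i^2).
  sum_i theta_i^2 = (0.593)^2 = 0.351649.
  gamma(0) = 5 * (1 + 0.351649) = 5 * 1.351649 = 6.758245, which rounds to 6.7582.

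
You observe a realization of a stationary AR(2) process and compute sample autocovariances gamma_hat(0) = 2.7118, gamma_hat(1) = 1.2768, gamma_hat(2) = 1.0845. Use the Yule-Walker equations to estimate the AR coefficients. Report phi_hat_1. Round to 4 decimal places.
\hat\phi_{1} = 0.3630

The Yule-Walker equations for an AR(p) process read, in matrix form,
  Gamma_p phi = r_p,   with   (Gamma_p)_{ij} = gamma(|i - j|),
                       (r_p)_i = gamma(i),   i,j = 1..p.
Substitute the sample gammas (Toeplitz matrix and right-hand side of size 2):
  Gamma_p = [[2.7118, 1.2768], [1.2768, 2.7118]]
  r_p     = [1.2768, 1.0845]
Written out:
  2.7118 phi_1 + 1.2768 phi_2 = 1.2768
  1.2768 phi_1 + 2.7118 phi_2 = 1.0845
Solve by Cramer's rule:
  det = gamma(0)^2 - gamma(1)^2 = (2.7118)^2 - (1.2768)^2 = 7.35385924 - 1.63021824 = 5.723641
  phi_hat_1 = [gamma(1) gamma(0) - gamma(1) gamma(2)] / det = [(1.2768)(2.7118) - (1.2768)(1.0845)] / 5.723641 = 2.07773664 / 5.723641 = 0.363
  phi_hat_2 = [gamma(0) gamma(2) - gamma(1)^2] / det = [(2.7118)(1.0845) - (1.2768)^2] / 5.723641 = 1.31072886 / 5.723641 = 0.229
So phi_hat = [0.3630, 0.2290].
Therefore phi_hat_1 = 0.3630.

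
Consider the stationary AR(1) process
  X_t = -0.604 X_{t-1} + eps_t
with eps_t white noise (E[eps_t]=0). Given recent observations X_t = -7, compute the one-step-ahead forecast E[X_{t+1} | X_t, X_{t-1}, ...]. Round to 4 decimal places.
E[X_{t+1} \mid \mathcal F_t] = 4.2280

For an AR(p) model X_t = c + sum_i phi_i X_{t-i} + eps_t, the
one-step-ahead conditional mean is
  E[X_{t+1} | X_t, ...] = c + sum_i phi_i X_{t+1-i}.
Substitute known values:
  E[X_{t+1} | ...] = (-0.604) * (-7)
                   = 4.2280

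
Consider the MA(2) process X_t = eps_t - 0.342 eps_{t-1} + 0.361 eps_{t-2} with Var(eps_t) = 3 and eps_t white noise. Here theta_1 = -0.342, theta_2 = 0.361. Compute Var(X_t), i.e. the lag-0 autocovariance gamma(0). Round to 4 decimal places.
\gamma(0) = 3.7419

For an MA(q) process X_t = eps_t + sum_i theta_i eps_{t-i} with
Var(eps_t) = sigma^2, the variance is
  gamma(0) = sigma^2 * (1 + sum_i theta_i^2).
  sum_i theta_i^2 = (-0.342)^2 + (0.361)^2 = 0.116964 + 0.130321 = 0.247285.
  gamma(0) = 3 * (1 + 0.247285) = 3 * 1.247285 = 3.741855, which rounds to 3.7419.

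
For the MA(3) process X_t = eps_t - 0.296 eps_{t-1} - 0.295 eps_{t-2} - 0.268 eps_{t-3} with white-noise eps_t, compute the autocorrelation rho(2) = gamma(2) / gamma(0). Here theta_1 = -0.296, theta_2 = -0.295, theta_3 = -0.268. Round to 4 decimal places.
\rho(2) = -0.1730

For an MA(q) process with theta_0 = 1, the autocovariance is
  gamma(k) = sigma^2 * sum_{i=0..q-k} theta_i * theta_{i+k},
and rho(k) = gamma(k) / gamma(0). Sigma^2 cancels.
  numerator   = (1)*(-0.295) + (-0.296)*(-0.268) = -0.215672.
  denominator = (1)^2 + (-0.296)^2 + (-0.295)^2 + (-0.268)^2 = 1.246465.
  rho(2) = -0.215672 / 1.246465 = -0.1730.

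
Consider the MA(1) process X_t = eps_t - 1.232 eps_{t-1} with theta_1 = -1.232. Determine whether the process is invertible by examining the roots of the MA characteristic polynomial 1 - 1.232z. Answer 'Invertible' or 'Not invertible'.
\text{Not invertible}

The MA(q) characteristic polynomial is P(z) = 1 - 1.232z.
Invertibility requires all roots to lie outside the unit circle, i.e. |z| > 1 for every root.
This is linear in z: 1 + (-1.232) z = 0  =>  z = -1/(-1.232) = 0.811688,  |z| = 0.811688.
Moduli of all roots: 0.8117.
All moduli strictly greater than 1? No.
Verdict: Not invertible.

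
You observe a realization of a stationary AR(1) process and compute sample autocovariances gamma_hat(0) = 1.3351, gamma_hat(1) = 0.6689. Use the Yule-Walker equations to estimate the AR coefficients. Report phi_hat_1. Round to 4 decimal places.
\hat\phi_{1} = 0.5010

The Yule-Walker equations for an AR(p) process read, in matrix form,
  Gamma_p phi = r_p,   with   (Gamma_p)_{ij} = gamma(|i - j|),
                       (r_p)_i = gamma(i),   i,j = 1..p.
Substitute the sample gammas (Toeplitz matrix and right-hand side of size 1):
  Gamma_p = [[1.3351]]
  r_p     = [0.6689]
With p = 1 this is the single equation gamma(0) phi_1 = gamma(1):
  phi_hat_1 = gamma(1) / gamma(0) = 0.6689 / 1.3351 = 0.5010.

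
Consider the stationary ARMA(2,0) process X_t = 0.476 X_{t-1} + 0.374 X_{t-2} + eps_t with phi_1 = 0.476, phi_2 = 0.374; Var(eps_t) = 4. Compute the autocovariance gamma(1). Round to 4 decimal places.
\gamma(1) = 8.3832

Multiply the model equation by X_{t-k} and take expectations. With theta_0 = psi_0 = 1 and psi_j the MA(infinity) weights, this gives
  gamma(k) - sum_i phi_i gamma(k-i) = c_k,
  c_k = sigma^2 * sum_{j=k..q} theta_j psi_{j-k}   (c_k = 0 for k > q),
using gamma(-m) = gamma(m).
Pure AR (q = 0): c_0 = sigma^2 = 4, c_k = 0 for k >= 1.
Equations for k = 0, 1, 2 (AR order 2, c_2 = 0):
  (E0) gamma(0) = phi_1 gamma(1) + phi_2 gamma(2) + c_0
  (E1) gamma(1) = phi_1 gamma(0) + phi_2 gamma(1) + c_1
  (E2) gamma(2) = phi_1 gamma(1) + phi_2 gamma(0)
From (E1): gamma(1) = A gamma(0) + B with
  A = phi_1 / (1 - phi_2) = 0.476 / 0.626 = 0.760383,   B = c_1 / (1 - phi_2) = 0 / 0.626 = 0.
Insert (E2) into (E0): gamma(0) (1 - phi_2^2) = phi_1 (1 + phi_2) gamma(1) + c_0.
  phi_1 (1 + phi_2) = (0.476)(1.374) = 0.654024,   1 - phi_2^2 = 0.860124.
Replace gamma(1) by A gamma(0) + B and collect gamma(0):
  gamma(0) [0.860124 - (0.654024)(0.760383)] = c_0 = 4
  gamma(0) * 0.362815 = 4
  gamma(0) = 4 / 0.362815 = 11.024902.
  gamma(1) = A gamma(0) = (0.760383)(11.024902) = 8.383152.
Therefore gamma(1) = 8.3832 (to 4 decimal places).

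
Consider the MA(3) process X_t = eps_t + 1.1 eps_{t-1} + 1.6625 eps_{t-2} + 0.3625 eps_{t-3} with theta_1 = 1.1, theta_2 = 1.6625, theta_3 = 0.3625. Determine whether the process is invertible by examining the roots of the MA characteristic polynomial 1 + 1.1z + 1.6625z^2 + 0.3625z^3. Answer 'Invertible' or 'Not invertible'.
\text{Not invertible}

The MA(q) characteristic polynomial is P(z) = 1 + 1.1z + 1.6625z^2 + 0.3625z^3.
Invertibility requires all roots to lie outside the unit circle, i.e. |z| > 1 for every root.
Degree 3: look for a simple real root z0 first, then factor out (1 - z/z0) and solve the remaining quadratic.
Testing z0 = -4: P(-4) = 1 + (1.1)(-4) + (1.6625)(-4)^2 + (0.3625)(-4)^3
  = 1 + (-4.4) + (26.6) + (-23.2) = 0.  So z_0 = -4 is a root, |z_0| = 4.
Divide out the factor (1 + 0.25 z) = (1 - z/z0) (since 1/z0 = -0.25):
  P(z) = (1 + 0.25 z)(1 + (0.85) z + (1.45) z^2)
  [check: z-coef 0.85 - (-0.25) = 1.1; z^2-coef 1.45 - (-0.25)(0.85) = 1.6625; z^3-coef -(-0.25)(1.45) = 0.3625.]
Remaining roots from the quadratic factor 1 + (0.85) z + (1.45) z^2:
  Set 1 + (0.85) z + (1.45) z^2 = 0, i.e. a z^2 + b z + c = 0 with a = 1.45, b = 0.85, c = 1.
  Discriminant D = b^2 - 4ac = (0.85)^2 - 4*(1.45)*1 = 0.7225 - (5.8) = -5.0775.
  D < 0, so the roots are the complex-conjugate pair z = (-b +/- i sqrt(-D)) / (2a) = -0.2931 +/- 0.777i.
  For a conjugate pair |z|^2 = z * conj(z) = (product of roots) = c/a = 1/(1.45) = 0.689655, so |z| = sqrt(0.689655) = 0.8305 for both roots.
Moduli of all roots: 4.0000, 0.8305, 0.8305.
All moduli strictly greater than 1? No.
Verdict: Not invertible.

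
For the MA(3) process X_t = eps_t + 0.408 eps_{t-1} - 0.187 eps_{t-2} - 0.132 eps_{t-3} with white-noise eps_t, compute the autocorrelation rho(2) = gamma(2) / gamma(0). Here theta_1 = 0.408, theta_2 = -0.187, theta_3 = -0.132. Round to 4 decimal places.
\rho(2) = -0.1976

For an MA(q) process with theta_0 = 1, the autocovariance is
  gamma(k) = sigma^2 * sum_{i=0..q-k} theta_i * theta_{i+k},
and rho(k) = gamma(k) / gamma(0). Sigma^2 cancels.
  numerator   = (1)*(-0.187) + (0.408)*(-0.132) = -0.240856.
  denominator = (1)^2 + (0.408)^2 + (-0.187)^2 + (-0.132)^2 = 1.218857.
  rho(2) = -0.240856 / 1.218857 = -0.1976.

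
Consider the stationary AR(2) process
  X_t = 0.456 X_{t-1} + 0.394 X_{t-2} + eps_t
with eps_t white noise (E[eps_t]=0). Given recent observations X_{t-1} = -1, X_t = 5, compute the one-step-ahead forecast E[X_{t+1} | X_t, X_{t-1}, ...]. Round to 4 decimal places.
E[X_{t+1} \mid \mathcal F_t] = 1.8860

For an AR(p) model X_t = c + sum_i phi_i X_{t-i} + eps_t, the
one-step-ahead conditional mean is
  E[X_{t+1} | X_t, ...] = c + sum_i phi_i X_{t+1-i}.
Substitute known values:
  E[X_{t+1} | ...] = (0.456) * (5) + (0.394) * (-1)
                   = 1.8860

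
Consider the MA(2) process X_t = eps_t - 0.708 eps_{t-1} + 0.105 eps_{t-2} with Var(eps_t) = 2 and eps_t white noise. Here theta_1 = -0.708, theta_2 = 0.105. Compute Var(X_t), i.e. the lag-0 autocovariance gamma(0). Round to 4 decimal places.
\gamma(0) = 3.0246

For an MA(q) process X_t = eps_t + sum_i theta_i eps_{t-i} with
Var(eps_t) = sigma^2, the variance is
  gamma(0) = sigma^2 * (1 + sum_i theta_i^2).
  sum_i theta_i^2 = (-0.708)^2 + (0.105)^2 = 0.501264 + 0.011025 = 0.512289.
  gamma(0) = 2 * (1 + 0.512289) = 2 * 1.512289 = 3.024578, which rounds to 3.0246.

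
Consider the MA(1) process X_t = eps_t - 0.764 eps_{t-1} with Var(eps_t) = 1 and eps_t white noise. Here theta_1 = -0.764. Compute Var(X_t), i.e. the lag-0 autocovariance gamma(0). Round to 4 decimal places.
\gamma(0) = 1.5837

For an MA(q) process X_t = eps_t + sum_i theta_i eps_{t-i} with
Var(eps_t) = sigma^2, the variance is
  gamma(0) = sigma^2 * (1 + sum_i theta_i^2).
  sum_i theta_i^2 = (-0.764)^2 = 0.583696.
  gamma(0) = 1 * (1 + 0.583696) = 1 * 1.583696 = 1.583696, which rounds to 1.5837.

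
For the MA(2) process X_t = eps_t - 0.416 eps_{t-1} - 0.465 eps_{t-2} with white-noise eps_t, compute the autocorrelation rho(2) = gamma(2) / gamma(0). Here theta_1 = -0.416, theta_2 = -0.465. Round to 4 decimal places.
\rho(2) = -0.3347

For an MA(q) process with theta_0 = 1, the autocovariance is
  gamma(k) = sigma^2 * sum_{i=0..q-k} theta_i * theta_{i+k},
and rho(k) = gamma(k) / gamma(0). Sigma^2 cancels.
  numerator   = (1)*(-0.465) = -0.465.
  denominator = (1)^2 + (-0.416)^2 + (-0.465)^2 = 1.389281.
  rho(2) = -0.465 / 1.389281 = -0.3347.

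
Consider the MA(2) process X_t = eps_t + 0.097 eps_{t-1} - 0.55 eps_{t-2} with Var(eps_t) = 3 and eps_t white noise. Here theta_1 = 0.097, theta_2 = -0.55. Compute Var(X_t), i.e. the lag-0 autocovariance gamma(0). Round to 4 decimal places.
\gamma(0) = 3.9357

For an MA(q) process X_t = eps_t + sum_i theta_i eps_{t-i} with
Var(eps_t) = sigma^2, the variance is
  gamma(0) = sigma^2 * (1 + sum_i theta_i^2).
  sum_i theta_i^2 = (0.097)^2 + (-0.55)^2 = 0.009409 + 0.3025 = 0.311909.
  gamma(0) = 3 * (1 + 0.311909) = 3 * 1.311909 = 3.935727, which rounds to 3.9357.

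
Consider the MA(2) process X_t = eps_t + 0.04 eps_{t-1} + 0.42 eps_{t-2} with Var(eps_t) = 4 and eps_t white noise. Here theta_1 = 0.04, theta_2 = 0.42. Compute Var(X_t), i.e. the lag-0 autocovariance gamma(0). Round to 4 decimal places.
\gamma(0) = 4.7120

For an MA(q) process X_t = eps_t + sum_i theta_i eps_{t-i} with
Var(eps_t) = sigma^2, the variance is
  gamma(0) = sigma^2 * (1 + sum_i theta_i^2).
  sum_i theta_i^2 = (0.04)^2 + (0.42)^2 = 0.0016 + 0.1764 = 0.178.
  gamma(0) = 4 * (1 + 0.178) = 4 * 1.178 = 4.712, which rounds to 4.7120.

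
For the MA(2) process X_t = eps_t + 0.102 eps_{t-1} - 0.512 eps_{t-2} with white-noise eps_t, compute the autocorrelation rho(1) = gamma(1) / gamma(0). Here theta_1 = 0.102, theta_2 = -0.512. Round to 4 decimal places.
\rho(1) = 0.0391

For an MA(q) process with theta_0 = 1, the autocovariance is
  gamma(k) = sigma^2 * sum_{i=0..q-k} theta_i * theta_{i+k},
and rho(k) = gamma(k) / gamma(0). Sigma^2 cancels.
  numerator   = (1)*(0.102) + (0.102)*(-0.512) = 0.049776.
  denominator = (1)^2 + (0.102)^2 + (-0.512)^2 = 1.272548.
  rho(1) = 0.049776 / 1.272548 = 0.0391.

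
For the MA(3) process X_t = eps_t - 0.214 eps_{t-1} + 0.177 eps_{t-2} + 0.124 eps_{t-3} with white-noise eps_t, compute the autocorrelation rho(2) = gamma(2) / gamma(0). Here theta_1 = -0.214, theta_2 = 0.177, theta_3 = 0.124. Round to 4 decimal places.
\rho(2) = 0.1377

For an MA(q) process with theta_0 = 1, the autocovariance is
  gamma(k) = sigma^2 * sum_{i=0..q-k} theta_i * theta_{i+k},
and rho(k) = gamma(k) / gamma(0). Sigma^2 cancels.
  numerator   = (1)*(0.177) + (-0.214)*(0.124) = 0.150464.
  denominator = (1)^2 + (-0.214)^2 + (0.177)^2 + (0.124)^2 = 1.092501.
  rho(2) = 0.150464 / 1.092501 = 0.1377.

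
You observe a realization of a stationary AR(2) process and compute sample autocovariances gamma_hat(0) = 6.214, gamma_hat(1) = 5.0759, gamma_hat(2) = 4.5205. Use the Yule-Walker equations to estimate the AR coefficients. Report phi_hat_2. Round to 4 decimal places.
\hat\phi_{2} = 0.1810

The Yule-Walker equations for an AR(p) process read, in matrix form,
  Gamma_p phi = r_p,   with   (Gamma_p)_{ij} = gamma(|i - j|),
                       (r_p)_i = gamma(i),   i,j = 1..p.
Substitute the sample gammas (Toeplitz matrix and right-hand side of size 2):
  Gamma_p = [[6.214, 5.0759], [5.0759, 6.214]]
  r_p     = [5.0759, 4.5205]
Written out:
  6.214 phi_1 + 5.0759 phi_2 = 5.0759
  5.0759 phi_1 + 6.214 phi_2 = 4.5205
Solve by Cramer's rule:
  det = gamma(0)^2 - gamma(1)^2 = (6.214)^2 - (5.0759)^2 = 38.613796 - 25.76476081 = 12.84903519
  phi_hat_1 = [gamma(1) gamma(0) - gamma(1) gamma(2)] / det = [(5.0759)(6.214) - (5.0759)(4.5205)] / 12.84903519 = 8.59603665 / 12.84903519 = 0.669
  phi_hat_2 = [gamma(0) gamma(2) - gamma(1)^2] / det = [(6.214)(4.5205) - (5.0759)^2] / 12.84903519 = 2.32562619 / 12.84903519 = 0.181
So phi_hat = [0.6690, 0.1810].
Therefore phi_hat_2 = 0.1810.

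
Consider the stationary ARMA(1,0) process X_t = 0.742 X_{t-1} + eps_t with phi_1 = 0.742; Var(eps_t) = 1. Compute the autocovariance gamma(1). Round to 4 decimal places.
\gamma(1) = 1.6510

Multiply the model equation by X_{t-k} and take expectations. With theta_0 = psi_0 = 1 and psi_j the MA(infinity) weights, this gives
  gamma(k) - sum_i phi_i gamma(k-i) = c_k,
  c_k = sigma^2 * sum_{j=k..q} theta_j psi_{j-k}   (c_k = 0 for k > q),
using gamma(-m) = gamma(m).
Pure AR (q = 0): c_0 = sigma^2 = 1, c_k = 0 for k >= 1.
Equations for k = 0 and k = 1 (AR order 1):
  gamma(0) = phi_1 gamma(1) + c_0
  gamma(1) = phi_1 gamma(0) + c_1
Substituting the second into the first: gamma(0) (1 - phi_1^2) = c_0 + phi_1 c_1, so
  gamma(0) = c_0 / (1 - phi_1^2) = 1 / (1 - (0.742)^2) = 1 / 0.449436 = 2.225011.
  gamma(1) = phi_1 gamma(0) = (0.742)(2.225011) = 1.650958.
Therefore gamma(1) = 1.6510 (to 4 decimal places).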